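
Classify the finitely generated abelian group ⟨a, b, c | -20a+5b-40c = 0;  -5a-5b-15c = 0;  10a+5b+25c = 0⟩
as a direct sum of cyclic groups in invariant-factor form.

rank_ℚ(R)=3; free=3−3=0
SNF(R) diag = [5, 5, 5] → torsion [5, 5, 5]

Answer: M ≅ ℤ/5 ⊕ ℤ/5 ⊕ ℤ/5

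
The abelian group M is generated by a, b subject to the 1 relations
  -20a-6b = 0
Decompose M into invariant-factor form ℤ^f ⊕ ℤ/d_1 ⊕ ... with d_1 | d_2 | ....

rank_ℚ(R)=1; free=2−1=1
SNF(R) diag = [2] → torsion [2]

Answer: M ≅ ℤ^1 ⊕ ℤ/2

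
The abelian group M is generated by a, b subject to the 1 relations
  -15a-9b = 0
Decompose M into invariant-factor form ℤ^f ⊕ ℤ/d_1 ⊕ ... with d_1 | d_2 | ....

rank_ℚ(R)=1; free=2−1=1
SNF(R) diag = [3] → torsion [3]

Answer: M ≅ ℤ^1 ⊕ ℤ/3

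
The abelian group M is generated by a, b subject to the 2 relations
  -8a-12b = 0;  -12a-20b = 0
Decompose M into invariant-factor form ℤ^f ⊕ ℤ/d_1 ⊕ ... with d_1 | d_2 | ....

rank_ℚ(R)=2; free=2−2=0
SNF(R) diag = [4, 4] → torsion [4, 4]

Answer: M ≅ ℤ/4 ⊕ ℤ/4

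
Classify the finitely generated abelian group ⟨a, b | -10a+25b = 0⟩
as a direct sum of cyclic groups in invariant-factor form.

rank_ℚ(R)=1; free=2−1=1
SNF(R) diag = [5] → torsion [5]

Answer: M ≅ ℤ^1 ⊕ ℤ/5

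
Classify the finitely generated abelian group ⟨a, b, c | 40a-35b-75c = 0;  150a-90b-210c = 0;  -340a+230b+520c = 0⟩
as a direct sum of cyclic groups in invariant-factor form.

Answer: M ≅ ℤ/5 ⊕ ℤ/10 ⊕ ℤ/30

Derivation:
rank_ℚ(R)=3; free=3−3=0
SNF(R) diag = [5, 10, 30] → torsion [5, 10, 30]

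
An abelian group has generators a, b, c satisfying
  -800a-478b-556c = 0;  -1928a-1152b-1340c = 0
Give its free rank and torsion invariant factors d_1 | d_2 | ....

rank_ℚ(R)=2; free=3−2=1
SNF(R) diag = [2, 4] → torsion [2, 4]

Answer: M ≅ ℤ^1 ⊕ ℤ/2 ⊕ ℤ/4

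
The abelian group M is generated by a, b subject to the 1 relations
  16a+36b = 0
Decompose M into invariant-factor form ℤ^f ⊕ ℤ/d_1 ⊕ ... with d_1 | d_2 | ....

Answer: M ≅ ℤ^1 ⊕ ℤ/4

Derivation:
rank_ℚ(R)=1; free=2−1=1
SNF(R) diag = [4] → torsion [4]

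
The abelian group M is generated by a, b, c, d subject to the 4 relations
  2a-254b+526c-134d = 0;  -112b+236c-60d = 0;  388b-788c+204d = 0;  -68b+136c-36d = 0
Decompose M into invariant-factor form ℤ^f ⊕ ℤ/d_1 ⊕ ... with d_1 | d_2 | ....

rank_ℚ(R)=4; free=4−4=0
SNF(R) diag = [2, 4, 12, 36] → torsion [2, 4, 12, 36]

Answer: M ≅ ℤ/2 ⊕ ℤ/4 ⊕ ℤ/12 ⊕ ℤ/36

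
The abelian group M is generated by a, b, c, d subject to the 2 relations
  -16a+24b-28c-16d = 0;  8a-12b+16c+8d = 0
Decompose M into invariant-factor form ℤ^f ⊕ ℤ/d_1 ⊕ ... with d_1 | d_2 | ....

rank_ℚ(R)=2; free=4−2=2
SNF(R) diag = [4, 4] → torsion [4, 4]

Answer: M ≅ ℤ^2 ⊕ ℤ/4 ⊕ ℤ/4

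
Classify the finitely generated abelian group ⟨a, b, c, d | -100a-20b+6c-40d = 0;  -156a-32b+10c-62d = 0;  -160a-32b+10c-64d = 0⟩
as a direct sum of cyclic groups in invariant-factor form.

Answer: M ≅ ℤ^1 ⊕ ℤ/2 ⊕ ℤ/2 ⊕ ℤ/4

Derivation:
rank_ℚ(R)=3; free=4−3=1
SNF(R) diag = [2, 2, 4] → torsion [2, 2, 4]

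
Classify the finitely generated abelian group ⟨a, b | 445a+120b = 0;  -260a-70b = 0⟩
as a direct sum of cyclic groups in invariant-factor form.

Answer: M ≅ ℤ/5 ⊕ ℤ/10

Derivation:
rank_ℚ(R)=2; free=2−2=0
SNF(R) diag = [5, 10] → torsion [5, 10]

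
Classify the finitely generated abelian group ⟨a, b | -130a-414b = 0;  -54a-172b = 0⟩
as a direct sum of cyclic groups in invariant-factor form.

rank_ℚ(R)=2; free=2−2=0
SNF(R) diag = [2, 2] → torsion [2, 2]

Answer: M ≅ ℤ/2 ⊕ ℤ/2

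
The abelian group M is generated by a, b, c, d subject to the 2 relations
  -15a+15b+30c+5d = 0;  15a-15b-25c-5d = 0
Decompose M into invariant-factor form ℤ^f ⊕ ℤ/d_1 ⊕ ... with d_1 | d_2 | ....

Answer: M ≅ ℤ^2 ⊕ ℤ/5 ⊕ ℤ/5

Derivation:
rank_ℚ(R)=2; free=4−2=2
SNF(R) diag = [5, 5] → torsion [5, 5]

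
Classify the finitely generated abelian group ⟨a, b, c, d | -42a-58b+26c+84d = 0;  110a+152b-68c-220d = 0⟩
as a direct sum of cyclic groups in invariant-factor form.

rank_ℚ(R)=2; free=4−2=2
SNF(R) diag = [2, 2] → torsion [2, 2]

Answer: M ≅ ℤ^2 ⊕ ℤ/2 ⊕ ℤ/2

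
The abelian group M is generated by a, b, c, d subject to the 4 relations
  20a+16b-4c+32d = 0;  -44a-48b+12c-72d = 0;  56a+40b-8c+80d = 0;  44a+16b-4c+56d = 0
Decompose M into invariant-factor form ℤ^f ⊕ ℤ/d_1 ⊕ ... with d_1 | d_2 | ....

Answer: M ≅ ℤ/4 ⊕ ℤ/8 ⊕ ℤ/8 ⊕ ℤ/24

Derivation:
rank_ℚ(R)=4; free=4−4=0
SNF(R) diag = [4, 8, 8, 24] → torsion [4, 8, 8, 24]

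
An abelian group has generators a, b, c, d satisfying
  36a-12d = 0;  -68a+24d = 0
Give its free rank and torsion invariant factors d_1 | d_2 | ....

Answer: M ≅ ℤ^2 ⊕ ℤ/4 ⊕ ℤ/12

Derivation:
rank_ℚ(R)=2; free=4−2=2
SNF(R) diag = [4, 12] → torsion [4, 12]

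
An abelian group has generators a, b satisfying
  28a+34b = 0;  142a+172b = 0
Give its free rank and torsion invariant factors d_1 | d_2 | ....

Answer: M ≅ ℤ/2 ⊕ ℤ/6

Derivation:
rank_ℚ(R)=2; free=2−2=0
SNF(R) diag = [2, 6] → torsion [2, 6]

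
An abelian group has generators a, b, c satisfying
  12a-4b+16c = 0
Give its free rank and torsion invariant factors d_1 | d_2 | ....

rank_ℚ(R)=1; free=3−1=2
SNF(R) diag = [4] → torsion [4]

Answer: M ≅ ℤ^2 ⊕ ℤ/4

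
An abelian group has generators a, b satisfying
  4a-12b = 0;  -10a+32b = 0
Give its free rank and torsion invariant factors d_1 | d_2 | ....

Answer: M ≅ ℤ/2 ⊕ ℤ/4

Derivation:
rank_ℚ(R)=2; free=2−2=0
SNF(R) diag = [2, 4] → torsion [2, 4]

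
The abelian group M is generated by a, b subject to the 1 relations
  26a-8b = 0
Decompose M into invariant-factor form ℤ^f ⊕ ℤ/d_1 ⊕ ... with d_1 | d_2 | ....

rank_ℚ(R)=1; free=2−1=1
SNF(R) diag = [2] → torsion [2]

Answer: M ≅ ℤ^1 ⊕ ℤ/2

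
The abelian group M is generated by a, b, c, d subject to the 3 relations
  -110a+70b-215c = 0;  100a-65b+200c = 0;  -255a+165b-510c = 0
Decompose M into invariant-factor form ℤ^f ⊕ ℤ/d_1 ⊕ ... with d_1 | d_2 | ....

Answer: M ≅ ℤ^1 ⊕ ℤ/5 ⊕ ℤ/5 ⊕ ℤ/15

Derivation:
rank_ℚ(R)=3; free=4−3=1
SNF(R) diag = [5, 5, 15] → torsion [5, 5, 15]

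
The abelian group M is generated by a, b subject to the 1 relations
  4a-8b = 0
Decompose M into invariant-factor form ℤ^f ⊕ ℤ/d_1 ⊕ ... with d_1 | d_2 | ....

Answer: M ≅ ℤ^1 ⊕ ℤ/4

Derivation:
rank_ℚ(R)=1; free=2−1=1
SNF(R) diag = [4] → torsion [4]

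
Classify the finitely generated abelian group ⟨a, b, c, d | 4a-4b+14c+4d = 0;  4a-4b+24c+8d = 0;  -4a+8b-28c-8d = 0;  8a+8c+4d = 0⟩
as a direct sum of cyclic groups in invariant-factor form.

rank_ℚ(R)=4; free=4−4=0
SNF(R) diag = [2, 4, 4, 4] → torsion [2, 4, 4, 4]

Answer: M ≅ ℤ/2 ⊕ ℤ/4 ⊕ ℤ/4 ⊕ ℤ/4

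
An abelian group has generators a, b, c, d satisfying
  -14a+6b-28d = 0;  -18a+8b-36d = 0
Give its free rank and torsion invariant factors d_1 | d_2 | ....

Answer: M ≅ ℤ^2 ⊕ ℤ/2 ⊕ ℤ/2

Derivation:
rank_ℚ(R)=2; free=4−2=2
SNF(R) diag = [2, 2] → torsion [2, 2]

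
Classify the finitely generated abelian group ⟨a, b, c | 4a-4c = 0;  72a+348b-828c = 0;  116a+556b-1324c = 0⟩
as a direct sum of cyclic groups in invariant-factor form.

Answer: M ≅ ℤ/4 ⊕ ℤ/4 ⊕ ℤ/12

Derivation:
rank_ℚ(R)=3; free=3−3=0
SNF(R) diag = [4, 4, 12] → torsion [4, 4, 12]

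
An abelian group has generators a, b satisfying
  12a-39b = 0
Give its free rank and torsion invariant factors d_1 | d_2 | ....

rank_ℚ(R)=1; free=2−1=1
SNF(R) diag = [3] → torsion [3]

Answer: M ≅ ℤ^1 ⊕ ℤ/3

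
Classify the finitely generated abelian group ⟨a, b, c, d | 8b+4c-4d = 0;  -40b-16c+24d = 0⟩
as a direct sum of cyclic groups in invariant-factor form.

Answer: M ≅ ℤ^2 ⊕ ℤ/4 ⊕ ℤ/8

Derivation:
rank_ℚ(R)=2; free=4−2=2
SNF(R) diag = [4, 8] → torsion [4, 8]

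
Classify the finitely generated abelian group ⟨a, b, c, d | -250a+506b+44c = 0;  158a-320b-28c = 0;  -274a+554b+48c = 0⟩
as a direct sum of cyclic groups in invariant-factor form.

Answer: M ≅ ℤ^1 ⊕ ℤ/2 ⊕ ℤ/2 ⊕ ℤ/4

Derivation:
rank_ℚ(R)=3; free=4−3=1
SNF(R) diag = [2, 2, 4] → torsion [2, 2, 4]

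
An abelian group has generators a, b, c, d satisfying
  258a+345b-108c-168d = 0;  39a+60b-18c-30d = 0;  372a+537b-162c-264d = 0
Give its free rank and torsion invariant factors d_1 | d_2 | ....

Answer: M ≅ ℤ^1 ⊕ ℤ/3 ⊕ ℤ/9 ⊕ ℤ/18

Derivation:
rank_ℚ(R)=3; free=4−3=1
SNF(R) diag = [3, 9, 18] → torsion [3, 9, 18]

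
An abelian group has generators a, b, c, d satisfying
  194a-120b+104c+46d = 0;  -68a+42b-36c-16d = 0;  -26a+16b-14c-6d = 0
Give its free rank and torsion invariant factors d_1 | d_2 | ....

rank_ℚ(R)=3; free=4−3=1
SNF(R) diag = [2, 2, 2] → torsion [2, 2, 2]

Answer: M ≅ ℤ^1 ⊕ ℤ/2 ⊕ ℤ/2 ⊕ ℤ/2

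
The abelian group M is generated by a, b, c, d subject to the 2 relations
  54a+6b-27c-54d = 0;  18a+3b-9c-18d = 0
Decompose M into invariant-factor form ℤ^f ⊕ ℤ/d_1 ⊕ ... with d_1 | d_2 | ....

rank_ℚ(R)=2; free=4−2=2
SNF(R) diag = [3, 9] → torsion [3, 9]

Answer: M ≅ ℤ^2 ⊕ ℤ/3 ⊕ ℤ/9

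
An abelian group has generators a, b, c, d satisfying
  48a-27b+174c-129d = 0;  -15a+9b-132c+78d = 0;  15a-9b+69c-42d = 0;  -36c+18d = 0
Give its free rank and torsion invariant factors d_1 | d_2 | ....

Answer: M ≅ ℤ/3 ⊕ ℤ/9 ⊕ ℤ/9 ⊕ ℤ/18

Derivation:
rank_ℚ(R)=4; free=4−4=0
SNF(R) diag = [3, 9, 9, 18] → torsion [3, 9, 9, 18]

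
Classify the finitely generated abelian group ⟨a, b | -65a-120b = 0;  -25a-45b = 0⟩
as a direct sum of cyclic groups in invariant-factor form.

rank_ℚ(R)=2; free=2−2=0
SNF(R) diag = [5, 15] → torsion [5, 15]

Answer: M ≅ ℤ/5 ⊕ ℤ/15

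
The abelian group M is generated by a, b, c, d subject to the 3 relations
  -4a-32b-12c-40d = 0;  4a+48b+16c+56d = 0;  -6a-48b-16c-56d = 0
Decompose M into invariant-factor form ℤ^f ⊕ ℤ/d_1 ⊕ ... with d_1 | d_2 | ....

Answer: M ≅ ℤ^1 ⊕ ℤ/2 ⊕ ℤ/4 ⊕ ℤ/8

Derivation:
rank_ℚ(R)=3; free=4−3=1
SNF(R) diag = [2, 4, 8] → torsion [2, 4, 8]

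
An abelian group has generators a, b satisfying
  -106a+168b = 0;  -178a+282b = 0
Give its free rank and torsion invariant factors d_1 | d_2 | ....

rank_ℚ(R)=2; free=2−2=0
SNF(R) diag = [2, 6] → torsion [2, 6]

Answer: M ≅ ℤ/2 ⊕ ℤ/6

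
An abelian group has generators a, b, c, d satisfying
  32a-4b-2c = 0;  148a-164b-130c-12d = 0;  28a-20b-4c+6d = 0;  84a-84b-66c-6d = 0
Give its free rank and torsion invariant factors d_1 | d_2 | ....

rank_ℚ(R)=4; free=4−4=0
SNF(R) diag = [2, 6, 12, 36] → torsion [2, 6, 12, 36]

Answer: M ≅ ℤ/2 ⊕ ℤ/6 ⊕ ℤ/12 ⊕ ℤ/36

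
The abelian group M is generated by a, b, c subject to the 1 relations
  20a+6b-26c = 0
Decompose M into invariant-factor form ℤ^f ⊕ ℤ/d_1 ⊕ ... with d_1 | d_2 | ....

Answer: M ≅ ℤ^2 ⊕ ℤ/2

Derivation:
rank_ℚ(R)=1; free=3−1=2
SNF(R) diag = [2] → torsion [2]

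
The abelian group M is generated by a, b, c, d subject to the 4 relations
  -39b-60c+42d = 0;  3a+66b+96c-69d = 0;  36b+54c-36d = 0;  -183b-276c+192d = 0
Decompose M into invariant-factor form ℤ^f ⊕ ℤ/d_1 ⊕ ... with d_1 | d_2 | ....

rank_ℚ(R)=4; free=4−4=0
SNF(R) diag = [3, 3, 6, 18] → torsion [3, 3, 6, 18]

Answer: M ≅ ℤ/3 ⊕ ℤ/3 ⊕ ℤ/6 ⊕ ℤ/18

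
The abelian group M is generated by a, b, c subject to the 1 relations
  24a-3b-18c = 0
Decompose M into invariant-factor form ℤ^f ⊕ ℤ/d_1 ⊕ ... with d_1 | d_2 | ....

rank_ℚ(R)=1; free=3−1=2
SNF(R) diag = [3] → torsion [3]

Answer: M ≅ ℤ^2 ⊕ ℤ/3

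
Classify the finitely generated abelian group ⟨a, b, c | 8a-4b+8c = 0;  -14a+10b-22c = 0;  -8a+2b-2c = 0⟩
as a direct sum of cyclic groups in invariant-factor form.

rank_ℚ(R)=3; free=3−3=0
SNF(R) diag = [2, 2, 4] → torsion [2, 2, 4]

Answer: M ≅ ℤ/2 ⊕ ℤ/2 ⊕ ℤ/4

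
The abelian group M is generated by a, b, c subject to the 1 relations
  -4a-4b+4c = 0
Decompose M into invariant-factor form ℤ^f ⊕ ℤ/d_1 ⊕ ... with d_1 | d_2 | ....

rank_ℚ(R)=1; free=3−1=2
SNF(R) diag = [4] → torsion [4]

Answer: M ≅ ℤ^2 ⊕ ℤ/4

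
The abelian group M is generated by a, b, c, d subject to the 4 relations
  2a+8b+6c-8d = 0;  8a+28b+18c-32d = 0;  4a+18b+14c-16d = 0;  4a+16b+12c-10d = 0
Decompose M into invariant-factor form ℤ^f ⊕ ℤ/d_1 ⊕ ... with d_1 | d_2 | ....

Answer: M ≅ ℤ/2 ⊕ ℤ/2 ⊕ ℤ/2 ⊕ ℤ/6

Derivation:
rank_ℚ(R)=4; free=4−4=0
SNF(R) diag = [2, 2, 2, 6] → torsion [2, 2, 2, 6]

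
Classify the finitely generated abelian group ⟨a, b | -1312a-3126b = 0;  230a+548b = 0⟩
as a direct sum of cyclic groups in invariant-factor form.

rank_ℚ(R)=2; free=2−2=0
SNF(R) diag = [2, 2] → torsion [2, 2]

Answer: M ≅ ℤ/2 ⊕ ℤ/2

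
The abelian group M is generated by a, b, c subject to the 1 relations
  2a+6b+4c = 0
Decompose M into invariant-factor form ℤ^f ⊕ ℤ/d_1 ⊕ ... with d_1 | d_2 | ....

rank_ℚ(R)=1; free=3−1=2
SNF(R) diag = [2] → torsion [2]

Answer: M ≅ ℤ^2 ⊕ ℤ/2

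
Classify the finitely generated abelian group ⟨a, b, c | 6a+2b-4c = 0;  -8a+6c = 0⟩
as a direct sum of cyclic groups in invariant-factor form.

Answer: M ≅ ℤ^1 ⊕ ℤ/2 ⊕ ℤ/2

Derivation:
rank_ℚ(R)=2; free=3−2=1
SNF(R) diag = [2, 2] → torsion [2, 2]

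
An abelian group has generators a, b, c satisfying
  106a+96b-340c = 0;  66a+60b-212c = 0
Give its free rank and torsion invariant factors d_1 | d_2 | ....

Answer: M ≅ ℤ^1 ⊕ ℤ/2 ⊕ ℤ/4

Derivation:
rank_ℚ(R)=2; free=3−2=1
SNF(R) diag = [2, 4] → torsion [2, 4]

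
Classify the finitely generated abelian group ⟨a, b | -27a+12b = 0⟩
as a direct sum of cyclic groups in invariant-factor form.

Answer: M ≅ ℤ^1 ⊕ ℤ/3

Derivation:
rank_ℚ(R)=1; free=2−1=1
SNF(R) diag = [3] → torsion [3]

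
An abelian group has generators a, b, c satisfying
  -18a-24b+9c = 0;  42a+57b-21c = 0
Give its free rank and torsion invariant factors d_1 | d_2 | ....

rank_ℚ(R)=2; free=3−2=1
SNF(R) diag = [3, 3] → torsion [3, 3]

Answer: M ≅ ℤ^1 ⊕ ℤ/3 ⊕ ℤ/3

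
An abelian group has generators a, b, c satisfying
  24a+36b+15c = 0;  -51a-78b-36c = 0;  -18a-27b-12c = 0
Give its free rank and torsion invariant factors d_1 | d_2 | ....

Answer: M ≅ ℤ/3 ⊕ ℤ/3 ⊕ ℤ/3

Derivation:
rank_ℚ(R)=3; free=3−3=0
SNF(R) diag = [3, 3, 3] → torsion [3, 3, 3]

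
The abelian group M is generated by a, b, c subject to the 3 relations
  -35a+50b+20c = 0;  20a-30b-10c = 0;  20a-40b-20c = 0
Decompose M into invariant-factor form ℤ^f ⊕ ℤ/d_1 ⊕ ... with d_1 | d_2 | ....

Answer: M ≅ ℤ/5 ⊕ ℤ/10 ⊕ ℤ/20

Derivation:
rank_ℚ(R)=3; free=3−3=0
SNF(R) diag = [5, 10, 20] → torsion [5, 10, 20]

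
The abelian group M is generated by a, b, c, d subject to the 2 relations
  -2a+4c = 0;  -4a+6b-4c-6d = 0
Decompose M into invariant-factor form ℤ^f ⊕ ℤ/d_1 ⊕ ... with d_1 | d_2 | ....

Answer: M ≅ ℤ^2 ⊕ ℤ/2 ⊕ ℤ/6

Derivation:
rank_ℚ(R)=2; free=4−2=2
SNF(R) diag = [2, 6] → torsion [2, 6]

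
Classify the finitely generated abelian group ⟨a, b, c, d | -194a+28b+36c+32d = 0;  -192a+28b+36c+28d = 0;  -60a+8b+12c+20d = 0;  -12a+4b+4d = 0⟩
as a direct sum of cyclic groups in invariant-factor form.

rank_ℚ(R)=4; free=4−4=0
SNF(R) diag = [2, 4, 12, 36] → torsion [2, 4, 12, 36]

Answer: M ≅ ℤ/2 ⊕ ℤ/4 ⊕ ℤ/12 ⊕ ℤ/36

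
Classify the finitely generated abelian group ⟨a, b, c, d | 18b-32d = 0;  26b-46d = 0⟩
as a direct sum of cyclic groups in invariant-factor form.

rank_ℚ(R)=2; free=4−2=2
SNF(R) diag = [2, 2] → torsion [2, 2]

Answer: M ≅ ℤ^2 ⊕ ℤ/2 ⊕ ℤ/2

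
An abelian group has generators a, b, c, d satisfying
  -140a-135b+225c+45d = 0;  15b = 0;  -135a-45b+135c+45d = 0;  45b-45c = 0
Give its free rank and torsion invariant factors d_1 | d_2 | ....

Answer: M ≅ ℤ/5 ⊕ ℤ/15 ⊕ ℤ/45 ⊕ ℤ/45

Derivation:
rank_ℚ(R)=4; free=4−4=0
SNF(R) diag = [5, 15, 45, 45] → torsion [5, 15, 45, 45]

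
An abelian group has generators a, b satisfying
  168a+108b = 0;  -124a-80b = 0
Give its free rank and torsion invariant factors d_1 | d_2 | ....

Answer: M ≅ ℤ/4 ⊕ ℤ/12

Derivation:
rank_ℚ(R)=2; free=2−2=0
SNF(R) diag = [4, 12] → torsion [4, 12]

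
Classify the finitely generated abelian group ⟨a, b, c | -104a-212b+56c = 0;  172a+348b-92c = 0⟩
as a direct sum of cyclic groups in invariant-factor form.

Answer: M ≅ ℤ^1 ⊕ ℤ/4 ⊕ ℤ/4

Derivation:
rank_ℚ(R)=2; free=3−2=1
SNF(R) diag = [4, 4] → torsion [4, 4]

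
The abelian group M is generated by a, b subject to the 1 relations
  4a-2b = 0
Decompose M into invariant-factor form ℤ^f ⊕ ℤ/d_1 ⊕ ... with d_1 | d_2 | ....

rank_ℚ(R)=1; free=2−1=1
SNF(R) diag = [2] → torsion [2]

Answer: M ≅ ℤ^1 ⊕ ℤ/2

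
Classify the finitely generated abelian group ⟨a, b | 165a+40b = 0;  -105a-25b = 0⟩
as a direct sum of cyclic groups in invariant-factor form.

Answer: M ≅ ℤ/5 ⊕ ℤ/15

Derivation:
rank_ℚ(R)=2; free=2−2=0
SNF(R) diag = [5, 15] → torsion [5, 15]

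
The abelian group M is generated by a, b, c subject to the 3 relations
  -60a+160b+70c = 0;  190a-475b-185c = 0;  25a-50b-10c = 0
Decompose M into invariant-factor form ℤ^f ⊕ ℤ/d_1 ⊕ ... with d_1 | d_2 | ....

rank_ℚ(R)=3; free=3−3=0
SNF(R) diag = [5, 5, 10] → torsion [5, 5, 10]

Answer: M ≅ ℤ/5 ⊕ ℤ/5 ⊕ ℤ/10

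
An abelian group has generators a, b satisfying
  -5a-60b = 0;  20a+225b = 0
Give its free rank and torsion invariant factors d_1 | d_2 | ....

rank_ℚ(R)=2; free=2−2=0
SNF(R) diag = [5, 15] → torsion [5, 15]

Answer: M ≅ ℤ/5 ⊕ ℤ/15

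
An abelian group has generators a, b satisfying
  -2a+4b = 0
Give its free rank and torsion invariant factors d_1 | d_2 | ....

Answer: M ≅ ℤ^1 ⊕ ℤ/2

Derivation:
rank_ℚ(R)=1; free=2−1=1
SNF(R) diag = [2] → torsion [2]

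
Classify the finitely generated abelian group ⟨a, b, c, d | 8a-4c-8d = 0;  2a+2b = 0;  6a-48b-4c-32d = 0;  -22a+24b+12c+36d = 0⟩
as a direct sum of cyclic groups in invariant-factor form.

rank_ℚ(R)=4; free=4−4=0
SNF(R) diag = [2, 2, 4, 12] → torsion [2, 2, 4, 12]

Answer: M ≅ ℤ/2 ⊕ ℤ/2 ⊕ ℤ/4 ⊕ ℤ/12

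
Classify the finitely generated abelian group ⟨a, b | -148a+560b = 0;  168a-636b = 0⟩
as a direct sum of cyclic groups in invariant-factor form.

Answer: M ≅ ℤ/4 ⊕ ℤ/12

Derivation:
rank_ℚ(R)=2; free=2−2=0
SNF(R) diag = [4, 12] → torsion [4, 12]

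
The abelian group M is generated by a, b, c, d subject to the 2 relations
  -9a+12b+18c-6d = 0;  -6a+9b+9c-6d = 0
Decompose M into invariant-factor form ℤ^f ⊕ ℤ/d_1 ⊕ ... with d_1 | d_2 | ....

rank_ℚ(R)=2; free=4−2=2
SNF(R) diag = [3, 3] → torsion [3, 3]

Answer: M ≅ ℤ^2 ⊕ ℤ/3 ⊕ ℤ/3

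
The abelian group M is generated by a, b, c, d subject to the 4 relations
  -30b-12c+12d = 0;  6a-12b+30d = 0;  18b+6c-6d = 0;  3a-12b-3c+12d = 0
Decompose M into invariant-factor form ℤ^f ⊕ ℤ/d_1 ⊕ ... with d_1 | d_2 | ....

Answer: M ≅ ℤ/3 ⊕ ℤ/6 ⊕ ℤ/6 ⊕ ℤ/12

Derivation:
rank_ℚ(R)=4; free=4−4=0
SNF(R) diag = [3, 6, 6, 12] → torsion [3, 6, 6, 12]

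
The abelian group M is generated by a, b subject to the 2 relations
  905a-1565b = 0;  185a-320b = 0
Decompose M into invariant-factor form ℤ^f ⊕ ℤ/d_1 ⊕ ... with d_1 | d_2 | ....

rank_ℚ(R)=2; free=2−2=0
SNF(R) diag = [5, 15] → torsion [5, 15]

Answer: M ≅ ℤ/5 ⊕ ℤ/15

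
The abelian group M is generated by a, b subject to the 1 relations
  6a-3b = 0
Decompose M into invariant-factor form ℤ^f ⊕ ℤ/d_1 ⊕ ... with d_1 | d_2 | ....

Answer: M ≅ ℤ^1 ⊕ ℤ/3

Derivation:
rank_ℚ(R)=1; free=2−1=1
SNF(R) diag = [3] → torsion [3]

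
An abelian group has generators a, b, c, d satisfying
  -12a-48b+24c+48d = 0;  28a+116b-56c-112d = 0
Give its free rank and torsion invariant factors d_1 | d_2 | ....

rank_ℚ(R)=2; free=4−2=2
SNF(R) diag = [4, 12] → torsion [4, 12]

Answer: M ≅ ℤ^2 ⊕ ℤ/4 ⊕ ℤ/12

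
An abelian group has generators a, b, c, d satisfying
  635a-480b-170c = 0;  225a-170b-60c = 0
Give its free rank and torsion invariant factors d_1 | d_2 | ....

Answer: M ≅ ℤ^2 ⊕ ℤ/5 ⊕ ℤ/10

Derivation:
rank_ℚ(R)=2; free=4−2=2
SNF(R) diag = [5, 10] → torsion [5, 10]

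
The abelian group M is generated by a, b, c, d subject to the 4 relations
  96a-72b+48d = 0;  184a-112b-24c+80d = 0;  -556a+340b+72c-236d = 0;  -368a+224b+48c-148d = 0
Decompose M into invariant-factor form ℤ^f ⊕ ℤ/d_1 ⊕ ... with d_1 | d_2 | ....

rank_ℚ(R)=4; free=4−4=0
SNF(R) diag = [4, 12, 24, 24] → torsion [4, 12, 24, 24]

Answer: M ≅ ℤ/4 ⊕ ℤ/12 ⊕ ℤ/24 ⊕ ℤ/24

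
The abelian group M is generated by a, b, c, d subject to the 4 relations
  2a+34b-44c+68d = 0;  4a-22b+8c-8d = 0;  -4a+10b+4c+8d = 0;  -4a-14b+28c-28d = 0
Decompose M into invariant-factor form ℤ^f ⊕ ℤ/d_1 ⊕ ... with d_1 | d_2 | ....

Answer: M ≅ ℤ/2 ⊕ ℤ/6 ⊕ ℤ/12 ⊕ ℤ/36

Derivation:
rank_ℚ(R)=4; free=4−4=0
SNF(R) diag = [2, 6, 12, 36] → torsion [2, 6, 12, 36]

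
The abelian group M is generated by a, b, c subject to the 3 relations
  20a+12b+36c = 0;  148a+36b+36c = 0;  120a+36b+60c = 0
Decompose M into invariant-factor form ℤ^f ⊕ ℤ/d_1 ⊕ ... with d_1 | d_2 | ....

rank_ℚ(R)=3; free=3−3=0
SNF(R) diag = [4, 12, 24] → torsion [4, 12, 24]

Answer: M ≅ ℤ/4 ⊕ ℤ/12 ⊕ ℤ/24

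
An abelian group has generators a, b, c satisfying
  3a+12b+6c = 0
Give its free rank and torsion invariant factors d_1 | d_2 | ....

Answer: M ≅ ℤ^2 ⊕ ℤ/3

Derivation:
rank_ℚ(R)=1; free=3−1=2
SNF(R) diag = [3] → torsion [3]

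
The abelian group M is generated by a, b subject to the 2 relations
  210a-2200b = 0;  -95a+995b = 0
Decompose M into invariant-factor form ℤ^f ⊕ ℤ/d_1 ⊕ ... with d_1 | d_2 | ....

Answer: M ≅ ℤ/5 ⊕ ℤ/10

Derivation:
rank_ℚ(R)=2; free=2−2=0
SNF(R) diag = [5, 10] → torsion [5, 10]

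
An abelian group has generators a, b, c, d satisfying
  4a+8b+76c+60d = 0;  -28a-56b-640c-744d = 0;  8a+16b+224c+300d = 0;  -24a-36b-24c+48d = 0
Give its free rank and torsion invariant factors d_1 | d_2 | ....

rank_ℚ(R)=4; free=4−4=0
SNF(R) diag = [4, 12, 36, 108] → torsion [4, 12, 36, 108]

Answer: M ≅ ℤ/4 ⊕ ℤ/12 ⊕ ℤ/36 ⊕ ℤ/108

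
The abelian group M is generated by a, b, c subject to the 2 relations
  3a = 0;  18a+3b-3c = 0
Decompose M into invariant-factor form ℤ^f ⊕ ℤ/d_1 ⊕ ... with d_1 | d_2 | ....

Answer: M ≅ ℤ^1 ⊕ ℤ/3 ⊕ ℤ/3

Derivation:
rank_ℚ(R)=2; free=3−2=1
SNF(R) diag = [3, 3] → torsion [3, 3]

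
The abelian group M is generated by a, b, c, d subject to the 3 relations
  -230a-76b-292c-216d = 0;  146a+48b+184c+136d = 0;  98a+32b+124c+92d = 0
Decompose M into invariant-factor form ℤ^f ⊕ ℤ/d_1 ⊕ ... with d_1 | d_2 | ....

rank_ℚ(R)=3; free=4−3=1
SNF(R) diag = [2, 4, 12] → torsion [2, 4, 12]

Answer: M ≅ ℤ^1 ⊕ ℤ/2 ⊕ ℤ/4 ⊕ ℤ/12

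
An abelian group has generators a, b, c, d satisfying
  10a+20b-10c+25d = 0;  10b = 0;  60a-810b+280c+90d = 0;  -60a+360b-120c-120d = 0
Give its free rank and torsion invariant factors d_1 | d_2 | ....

rank_ℚ(R)=4; free=4−4=0
SNF(R) diag = [5, 10, 20, 60] → torsion [5, 10, 20, 60]

Answer: M ≅ ℤ/5 ⊕ ℤ/10 ⊕ ℤ/20 ⊕ ℤ/60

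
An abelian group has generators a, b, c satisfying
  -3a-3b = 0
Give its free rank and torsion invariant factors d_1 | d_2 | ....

rank_ℚ(R)=1; free=3−1=2
SNF(R) diag = [3] → torsion [3]

Answer: M ≅ ℤ^2 ⊕ ℤ/3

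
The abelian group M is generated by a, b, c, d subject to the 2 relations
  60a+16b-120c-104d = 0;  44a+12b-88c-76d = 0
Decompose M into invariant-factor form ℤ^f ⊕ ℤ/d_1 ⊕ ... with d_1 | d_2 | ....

Answer: M ≅ ℤ^2 ⊕ ℤ/4 ⊕ ℤ/4

Derivation:
rank_ℚ(R)=2; free=4−2=2
SNF(R) diag = [4, 4] → torsion [4, 4]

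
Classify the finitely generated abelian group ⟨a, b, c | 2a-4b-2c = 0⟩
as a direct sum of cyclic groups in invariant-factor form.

rank_ℚ(R)=1; free=3−1=2
SNF(R) diag = [2] → torsion [2]

Answer: M ≅ ℤ^2 ⊕ ℤ/2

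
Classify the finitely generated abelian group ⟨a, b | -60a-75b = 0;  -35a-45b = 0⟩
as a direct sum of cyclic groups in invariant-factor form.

Answer: M ≅ ℤ/5 ⊕ ℤ/15

Derivation:
rank_ℚ(R)=2; free=2−2=0
SNF(R) diag = [5, 15] → torsion [5, 15]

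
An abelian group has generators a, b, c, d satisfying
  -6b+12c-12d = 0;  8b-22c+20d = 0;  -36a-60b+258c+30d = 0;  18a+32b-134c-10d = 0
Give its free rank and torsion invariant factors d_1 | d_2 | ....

rank_ℚ(R)=4; free=4−4=0
SNF(R) diag = [2, 2, 6, 18] → torsion [2, 2, 6, 18]

Answer: M ≅ ℤ/2 ⊕ ℤ/2 ⊕ ℤ/6 ⊕ ℤ/18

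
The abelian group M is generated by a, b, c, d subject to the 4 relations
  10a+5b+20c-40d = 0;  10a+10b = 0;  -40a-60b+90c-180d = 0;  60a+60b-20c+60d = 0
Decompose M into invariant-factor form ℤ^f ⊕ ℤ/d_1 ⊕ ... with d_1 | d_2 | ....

rank_ℚ(R)=4; free=4−4=0
SNF(R) diag = [5, 10, 10, 20] → torsion [5, 10, 10, 20]

Answer: M ≅ ℤ/5 ⊕ ℤ/10 ⊕ ℤ/10 ⊕ ℤ/20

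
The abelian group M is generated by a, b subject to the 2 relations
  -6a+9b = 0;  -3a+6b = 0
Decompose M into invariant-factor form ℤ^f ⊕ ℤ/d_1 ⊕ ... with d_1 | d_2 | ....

rank_ℚ(R)=2; free=2−2=0
SNF(R) diag = [3, 3] → torsion [3, 3]

Answer: M ≅ ℤ/3 ⊕ ℤ/3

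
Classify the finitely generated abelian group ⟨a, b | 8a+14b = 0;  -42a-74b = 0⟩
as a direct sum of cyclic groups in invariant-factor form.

rank_ℚ(R)=2; free=2−2=0
SNF(R) diag = [2, 2] → torsion [2, 2]

Answer: M ≅ ℤ/2 ⊕ ℤ/2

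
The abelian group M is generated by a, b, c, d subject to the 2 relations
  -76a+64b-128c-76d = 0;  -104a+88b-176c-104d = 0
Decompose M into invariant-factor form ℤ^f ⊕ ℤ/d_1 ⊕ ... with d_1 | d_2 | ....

Answer: M ≅ ℤ^2 ⊕ ℤ/4 ⊕ ℤ/8

Derivation:
rank_ℚ(R)=2; free=4−2=2
SNF(R) diag = [4, 8] → torsion [4, 8]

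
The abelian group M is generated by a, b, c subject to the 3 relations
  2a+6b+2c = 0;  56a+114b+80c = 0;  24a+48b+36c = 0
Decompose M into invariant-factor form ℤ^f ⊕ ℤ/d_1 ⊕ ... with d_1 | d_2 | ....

Answer: M ≅ ℤ/2 ⊕ ℤ/6 ⊕ ℤ/12

Derivation:
rank_ℚ(R)=3; free=3−3=0
SNF(R) diag = [2, 6, 12] → torsion [2, 6, 12]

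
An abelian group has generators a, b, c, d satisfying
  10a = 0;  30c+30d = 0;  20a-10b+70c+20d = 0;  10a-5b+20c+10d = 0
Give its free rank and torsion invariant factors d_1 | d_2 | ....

rank_ℚ(R)=4; free=4−4=0
SNF(R) diag = [5, 10, 30, 30] → torsion [5, 10, 30, 30]

Answer: M ≅ ℤ/5 ⊕ ℤ/10 ⊕ ℤ/30 ⊕ ℤ/30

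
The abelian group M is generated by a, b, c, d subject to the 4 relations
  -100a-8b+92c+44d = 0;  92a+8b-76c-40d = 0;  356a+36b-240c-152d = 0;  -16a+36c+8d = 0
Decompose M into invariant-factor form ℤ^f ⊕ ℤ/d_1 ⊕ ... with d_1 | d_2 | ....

rank_ℚ(R)=4; free=4−4=0
SNF(R) diag = [4, 4, 4, 4] → torsion [4, 4, 4, 4]

Answer: M ≅ ℤ/4 ⊕ ℤ/4 ⊕ ℤ/4 ⊕ ℤ/4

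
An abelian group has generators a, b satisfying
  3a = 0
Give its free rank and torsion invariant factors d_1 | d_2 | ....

rank_ℚ(R)=1; free=2−1=1
SNF(R) diag = [3] → torsion [3]

Answer: M ≅ ℤ^1 ⊕ ℤ/3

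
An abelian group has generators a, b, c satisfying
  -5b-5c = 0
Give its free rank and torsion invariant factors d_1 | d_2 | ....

rank_ℚ(R)=1; free=3−1=2
SNF(R) diag = [5] → torsion [5]

Answer: M ≅ ℤ^2 ⊕ ℤ/5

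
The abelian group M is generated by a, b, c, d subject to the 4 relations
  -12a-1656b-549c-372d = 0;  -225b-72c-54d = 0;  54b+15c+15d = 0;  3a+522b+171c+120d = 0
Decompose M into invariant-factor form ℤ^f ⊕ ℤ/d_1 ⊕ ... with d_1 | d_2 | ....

rank_ℚ(R)=4; free=4−4=0
SNF(R) diag = [3, 3, 9, 27] → torsion [3, 3, 9, 27]

Answer: M ≅ ℤ/3 ⊕ ℤ/3 ⊕ ℤ/9 ⊕ ℤ/27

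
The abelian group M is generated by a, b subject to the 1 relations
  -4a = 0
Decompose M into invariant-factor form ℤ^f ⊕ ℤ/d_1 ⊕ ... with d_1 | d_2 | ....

rank_ℚ(R)=1; free=2−1=1
SNF(R) diag = [4] → torsion [4]

Answer: M ≅ ℤ^1 ⊕ ℤ/4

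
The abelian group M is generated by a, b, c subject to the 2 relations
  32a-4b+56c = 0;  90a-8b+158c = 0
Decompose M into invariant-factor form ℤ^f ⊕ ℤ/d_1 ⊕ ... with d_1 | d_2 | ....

Answer: M ≅ ℤ^1 ⊕ ℤ/2 ⊕ ℤ/4

Derivation:
rank_ℚ(R)=2; free=3−2=1
SNF(R) diag = [2, 4] → torsion [2, 4]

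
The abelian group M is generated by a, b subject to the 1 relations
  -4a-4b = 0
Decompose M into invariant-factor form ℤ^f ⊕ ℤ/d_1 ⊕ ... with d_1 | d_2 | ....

Answer: M ≅ ℤ^1 ⊕ ℤ/4

Derivation:
rank_ℚ(R)=1; free=2−1=1
SNF(R) diag = [4] → torsion [4]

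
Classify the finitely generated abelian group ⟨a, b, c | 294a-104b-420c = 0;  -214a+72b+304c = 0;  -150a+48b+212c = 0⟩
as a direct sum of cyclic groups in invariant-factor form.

rank_ℚ(R)=3; free=3−3=0
SNF(R) diag = [2, 4, 8] → torsion [2, 4, 8]

Answer: M ≅ ℤ/2 ⊕ ℤ/4 ⊕ ℤ/8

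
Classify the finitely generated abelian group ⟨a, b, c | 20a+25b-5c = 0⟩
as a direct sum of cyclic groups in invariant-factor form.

rank_ℚ(R)=1; free=3−1=2
SNF(R) diag = [5] → torsion [5]

Answer: M ≅ ℤ^2 ⊕ ℤ/5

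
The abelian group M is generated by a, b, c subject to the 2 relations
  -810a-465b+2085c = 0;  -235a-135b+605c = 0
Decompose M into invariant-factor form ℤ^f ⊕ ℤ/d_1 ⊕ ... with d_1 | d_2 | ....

rank_ℚ(R)=2; free=3−2=1
SNF(R) diag = [5, 15] → torsion [5, 15]

Answer: M ≅ ℤ^1 ⊕ ℤ/5 ⊕ ℤ/15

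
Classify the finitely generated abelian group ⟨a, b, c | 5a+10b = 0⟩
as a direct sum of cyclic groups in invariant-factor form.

Answer: M ≅ ℤ^2 ⊕ ℤ/5

Derivation:
rank_ℚ(R)=1; free=3−1=2
SNF(R) diag = [5] → torsion [5]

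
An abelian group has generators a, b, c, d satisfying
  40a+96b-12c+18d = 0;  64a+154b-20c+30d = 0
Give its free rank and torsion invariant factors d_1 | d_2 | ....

Answer: M ≅ ℤ^2 ⊕ ℤ/2 ⊕ ℤ/2

Derivation:
rank_ℚ(R)=2; free=4−2=2
SNF(R) diag = [2, 2] → torsion [2, 2]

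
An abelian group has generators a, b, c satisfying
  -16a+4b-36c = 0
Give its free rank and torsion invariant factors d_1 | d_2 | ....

Answer: M ≅ ℤ^2 ⊕ ℤ/4

Derivation:
rank_ℚ(R)=1; free=3−1=2
SNF(R) diag = [4] → torsion [4]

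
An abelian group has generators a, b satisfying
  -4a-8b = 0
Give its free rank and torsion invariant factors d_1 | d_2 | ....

Answer: M ≅ ℤ^1 ⊕ ℤ/4

Derivation:
rank_ℚ(R)=1; free=2−1=1
SNF(R) diag = [4] → torsion [4]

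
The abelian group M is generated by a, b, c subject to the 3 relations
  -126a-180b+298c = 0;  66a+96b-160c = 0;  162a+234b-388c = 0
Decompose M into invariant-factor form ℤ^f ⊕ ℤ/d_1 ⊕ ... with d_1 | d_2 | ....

Answer: M ≅ ℤ/2 ⊕ ℤ/6 ⊕ ℤ/18

Derivation:
rank_ℚ(R)=3; free=3−3=0
SNF(R) diag = [2, 6, 18] → torsion [2, 6, 18]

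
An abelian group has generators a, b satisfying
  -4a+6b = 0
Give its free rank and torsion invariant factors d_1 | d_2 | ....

rank_ℚ(R)=1; free=2−1=1
SNF(R) diag = [2] → torsion [2]

Answer: M ≅ ℤ^1 ⊕ ℤ/2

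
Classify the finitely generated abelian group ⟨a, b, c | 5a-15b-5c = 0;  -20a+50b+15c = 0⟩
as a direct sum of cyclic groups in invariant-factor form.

rank_ℚ(R)=2; free=3−2=1
SNF(R) diag = [5, 5] → torsion [5, 5]

Answer: M ≅ ℤ^1 ⊕ ℤ/5 ⊕ ℤ/5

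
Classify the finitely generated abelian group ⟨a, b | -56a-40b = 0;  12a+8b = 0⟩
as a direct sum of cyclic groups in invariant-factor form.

rank_ℚ(R)=2; free=2−2=0
SNF(R) diag = [4, 8] → torsion [4, 8]

Answer: M ≅ ℤ/4 ⊕ ℤ/8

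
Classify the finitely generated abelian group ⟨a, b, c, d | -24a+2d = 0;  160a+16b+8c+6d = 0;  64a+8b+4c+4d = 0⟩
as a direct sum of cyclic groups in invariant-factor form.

rank_ℚ(R)=3; free=4−3=1
SNF(R) diag = [2, 4, 8] → torsion [2, 4, 8]

Answer: M ≅ ℤ^1 ⊕ ℤ/2 ⊕ ℤ/4 ⊕ ℤ/8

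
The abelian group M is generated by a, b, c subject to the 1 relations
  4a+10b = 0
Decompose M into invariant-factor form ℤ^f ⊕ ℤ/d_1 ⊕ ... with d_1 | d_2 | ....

Answer: M ≅ ℤ^2 ⊕ ℤ/2

Derivation:
rank_ℚ(R)=1; free=3−1=2
SNF(R) diag = [2] → torsion [2]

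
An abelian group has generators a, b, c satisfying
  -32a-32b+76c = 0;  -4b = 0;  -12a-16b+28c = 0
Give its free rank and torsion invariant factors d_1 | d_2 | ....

Answer: M ≅ ℤ/4 ⊕ ℤ/4 ⊕ ℤ/4

Derivation:
rank_ℚ(R)=3; free=3−3=0
SNF(R) diag = [4, 4, 4] → torsion [4, 4, 4]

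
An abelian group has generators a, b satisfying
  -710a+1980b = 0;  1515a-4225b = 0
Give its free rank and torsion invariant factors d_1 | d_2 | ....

Answer: M ≅ ℤ/5 ⊕ ℤ/10

Derivation:
rank_ℚ(R)=2; free=2−2=0
SNF(R) diag = [5, 10] → torsion [5, 10]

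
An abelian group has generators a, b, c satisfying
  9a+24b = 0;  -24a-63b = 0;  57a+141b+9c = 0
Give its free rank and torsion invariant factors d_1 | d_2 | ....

rank_ℚ(R)=3; free=3−3=0
SNF(R) diag = [3, 3, 9] → torsion [3, 3, 9]

Answer: M ≅ ℤ/3 ⊕ ℤ/3 ⊕ ℤ/9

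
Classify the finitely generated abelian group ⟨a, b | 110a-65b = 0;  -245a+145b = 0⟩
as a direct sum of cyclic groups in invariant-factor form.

rank_ℚ(R)=2; free=2−2=0
SNF(R) diag = [5, 5] → torsion [5, 5]

Answer: M ≅ ℤ/5 ⊕ ℤ/5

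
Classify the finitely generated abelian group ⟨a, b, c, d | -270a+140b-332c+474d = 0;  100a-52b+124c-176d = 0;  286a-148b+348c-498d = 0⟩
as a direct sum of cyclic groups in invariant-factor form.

Answer: M ≅ ℤ^1 ⊕ ℤ/2 ⊕ ℤ/4 ⊕ ℤ/8

Derivation:
rank_ℚ(R)=3; free=4−3=1
SNF(R) diag = [2, 4, 8] → torsion [2, 4, 8]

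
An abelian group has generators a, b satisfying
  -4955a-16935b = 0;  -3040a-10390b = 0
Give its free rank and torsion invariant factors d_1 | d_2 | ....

rank_ℚ(R)=2; free=2−2=0
SNF(R) diag = [5, 10] → torsion [5, 10]

Answer: M ≅ ℤ/5 ⊕ ℤ/10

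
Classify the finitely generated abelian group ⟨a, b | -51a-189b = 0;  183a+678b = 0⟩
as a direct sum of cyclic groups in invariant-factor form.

rank_ℚ(R)=2; free=2−2=0
SNF(R) diag = [3, 3] → torsion [3, 3]

Answer: M ≅ ℤ/3 ⊕ ℤ/3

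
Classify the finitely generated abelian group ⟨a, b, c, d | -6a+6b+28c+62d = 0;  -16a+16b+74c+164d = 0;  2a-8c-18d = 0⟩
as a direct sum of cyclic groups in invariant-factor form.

Answer: M ≅ ℤ^1 ⊕ ℤ/2 ⊕ ℤ/2 ⊕ ℤ/2

Derivation:
rank_ℚ(R)=3; free=4−3=1
SNF(R) diag = [2, 2, 2] → torsion [2, 2, 2]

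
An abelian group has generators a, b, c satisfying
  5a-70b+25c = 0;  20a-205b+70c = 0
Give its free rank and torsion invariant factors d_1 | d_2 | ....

rank_ℚ(R)=2; free=3−2=1
SNF(R) diag = [5, 15] → torsion [5, 15]

Answer: M ≅ ℤ^1 ⊕ ℤ/5 ⊕ ℤ/15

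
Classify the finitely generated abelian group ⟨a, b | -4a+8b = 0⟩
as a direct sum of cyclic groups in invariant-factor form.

Answer: M ≅ ℤ^1 ⊕ ℤ/4

Derivation:
rank_ℚ(R)=1; free=2−1=1
SNF(R) diag = [4] → torsion [4]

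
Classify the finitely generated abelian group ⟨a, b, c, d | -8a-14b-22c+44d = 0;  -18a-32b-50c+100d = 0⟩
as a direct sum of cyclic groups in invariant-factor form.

rank_ℚ(R)=2; free=4−2=2
SNF(R) diag = [2, 2] → torsion [2, 2]

Answer: M ≅ ℤ^2 ⊕ ℤ/2 ⊕ ℤ/2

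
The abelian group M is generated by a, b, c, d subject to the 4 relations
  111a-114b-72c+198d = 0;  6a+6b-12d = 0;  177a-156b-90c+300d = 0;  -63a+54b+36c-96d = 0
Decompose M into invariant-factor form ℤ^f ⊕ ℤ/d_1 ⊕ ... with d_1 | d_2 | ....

rank_ℚ(R)=4; free=4−4=0
SNF(R) diag = [3, 6, 18, 54] → torsion [3, 6, 18, 54]

Answer: M ≅ ℤ/3 ⊕ ℤ/6 ⊕ ℤ/18 ⊕ ℤ/54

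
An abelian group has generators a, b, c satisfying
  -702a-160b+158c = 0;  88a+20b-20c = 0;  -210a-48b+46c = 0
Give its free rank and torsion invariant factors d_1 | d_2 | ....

Answer: M ≅ ℤ/2 ⊕ ℤ/4 ⊕ ℤ/4

Derivation:
rank_ℚ(R)=3; free=3−3=0
SNF(R) diag = [2, 4, 4] → torsion [2, 4, 4]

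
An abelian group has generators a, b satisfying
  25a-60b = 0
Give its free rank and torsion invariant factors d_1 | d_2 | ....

rank_ℚ(R)=1; free=2−1=1
SNF(R) diag = [5] → torsion [5]

Answer: M ≅ ℤ^1 ⊕ ℤ/5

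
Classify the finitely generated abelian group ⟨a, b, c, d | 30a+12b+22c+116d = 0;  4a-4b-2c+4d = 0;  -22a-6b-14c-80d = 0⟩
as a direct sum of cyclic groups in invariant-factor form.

Answer: M ≅ ℤ^1 ⊕ ℤ/2 ⊕ ℤ/2 ⊕ ℤ/2

Derivation:
rank_ℚ(R)=3; free=4−3=1
SNF(R) diag = [2, 2, 2] → torsion [2, 2, 2]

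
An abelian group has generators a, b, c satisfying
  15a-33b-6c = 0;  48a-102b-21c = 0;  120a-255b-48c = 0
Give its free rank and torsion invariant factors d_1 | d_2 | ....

Answer: M ≅ ℤ/3 ⊕ ℤ/9 ⊕ ℤ/9

Derivation:
rank_ℚ(R)=3; free=3−3=0
SNF(R) diag = [3, 9, 9] → torsion [3, 9, 9]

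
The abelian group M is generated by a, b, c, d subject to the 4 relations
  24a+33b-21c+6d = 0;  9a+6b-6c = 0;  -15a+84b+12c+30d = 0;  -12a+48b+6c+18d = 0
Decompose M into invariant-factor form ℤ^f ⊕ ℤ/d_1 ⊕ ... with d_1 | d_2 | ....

rank_ℚ(R)=4; free=4−4=0
SNF(R) diag = [3, 3, 6, 18] → torsion [3, 3, 6, 18]

Answer: M ≅ ℤ/3 ⊕ ℤ/3 ⊕ ℤ/6 ⊕ ℤ/18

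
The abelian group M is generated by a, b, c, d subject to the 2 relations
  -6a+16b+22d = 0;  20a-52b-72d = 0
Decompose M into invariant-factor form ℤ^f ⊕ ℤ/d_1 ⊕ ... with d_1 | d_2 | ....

rank_ℚ(R)=2; free=4−2=2
SNF(R) diag = [2, 4] → torsion [2, 4]

Answer: M ≅ ℤ^2 ⊕ ℤ/2 ⊕ ℤ/4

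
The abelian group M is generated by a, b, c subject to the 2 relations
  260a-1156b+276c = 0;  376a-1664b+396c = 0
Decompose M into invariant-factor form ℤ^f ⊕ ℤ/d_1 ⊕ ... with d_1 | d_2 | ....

Answer: M ≅ ℤ^1 ⊕ ℤ/4 ⊕ ℤ/12

Derivation:
rank_ℚ(R)=2; free=3−2=1
SNF(R) diag = [4, 12] → torsion [4, 12]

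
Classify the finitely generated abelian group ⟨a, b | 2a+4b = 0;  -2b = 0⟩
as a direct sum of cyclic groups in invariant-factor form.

Answer: M ≅ ℤ/2 ⊕ ℤ/2

Derivation:
rank_ℚ(R)=2; free=2−2=0
SNF(R) diag = [2, 2] → torsion [2, 2]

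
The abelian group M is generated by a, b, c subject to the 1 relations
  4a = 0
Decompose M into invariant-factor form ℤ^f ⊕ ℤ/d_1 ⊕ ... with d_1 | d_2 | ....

rank_ℚ(R)=1; free=3−1=2
SNF(R) diag = [4] → torsion [4]

Answer: M ≅ ℤ^2 ⊕ ℤ/4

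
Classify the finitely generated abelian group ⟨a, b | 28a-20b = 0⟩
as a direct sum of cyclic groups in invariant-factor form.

rank_ℚ(R)=1; free=2−1=1
SNF(R) diag = [4] → torsion [4]

Answer: M ≅ ℤ^1 ⊕ ℤ/4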